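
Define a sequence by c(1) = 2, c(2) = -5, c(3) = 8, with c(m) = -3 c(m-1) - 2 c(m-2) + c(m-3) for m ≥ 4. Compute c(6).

c(4) = -3(8) - 2(-5) + 2 = -12
c(5) = -3(-12) - 2(8) + (-5) = 15
c(6) = -3(15) - 2(-12) + 8 = -13

-13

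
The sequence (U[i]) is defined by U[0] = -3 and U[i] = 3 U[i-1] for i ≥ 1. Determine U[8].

-19683

U[1] = 3*(-3) = -9
U[2] = 3*(-9) = -27
U[3] = 3*(-27) = -81
U[4] = 3*(-81) = -243
U[5] = 3*(-243) = -729
U[6] = 3*(-729) = -2187
U[7] = 3*(-2187) = -6561
U[8] = 3*(-6561) = -19683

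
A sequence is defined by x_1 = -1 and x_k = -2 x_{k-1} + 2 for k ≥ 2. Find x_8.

214

x_2 = -2*(-1) + 2 = 4
x_3 = -2*4 + 2 = -6
x_4 = -2*(-6) + 2 = 14
x_5 = -2*14 + 2 = -26
x_6 = -2*(-26) + 2 = 54
x_7 = -2*54 + 2 = -106
x_8 = -2*(-106) + 2 = 214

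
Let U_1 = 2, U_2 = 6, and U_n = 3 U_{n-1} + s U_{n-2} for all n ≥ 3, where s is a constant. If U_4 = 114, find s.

5

U_3 = 18 + 2s
U_4 = 54 + 12s
So 54 + 12s = 114, giving s = 5.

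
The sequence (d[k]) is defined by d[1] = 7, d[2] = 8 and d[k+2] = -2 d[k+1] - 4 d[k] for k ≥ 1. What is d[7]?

448

d[3] = -2(8) - 4(7) = -44
d[4] = -2(-44) - 4(8) = 56
d[5] = -2(56) - 4(-44) = 64
d[6] = -2(64) - 4(56) = -352
d[7] = -2(-352) - 4(64) = 448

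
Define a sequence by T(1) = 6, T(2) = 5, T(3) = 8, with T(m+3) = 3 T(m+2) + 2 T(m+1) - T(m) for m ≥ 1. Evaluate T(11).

172448

T(4) = 3·8 + 2·5 - 6 = 28
T(5) = 3·28 + 2·8 - 5 = 95
T(6) = 3·95 + 2·28 - 8 = 333
T(7) = 3·333 + 2·95 - 28 = 1161
T(8) = 3·1161 + 2·333 - 95 = 4054
T(9) = 3·4054 + 2·1161 - 333 = 14151
T(10) = 3·14151 + 2·4054 - 1161 = 49400
T(11) = 3·49400 + 2·14151 - 4054 = 172448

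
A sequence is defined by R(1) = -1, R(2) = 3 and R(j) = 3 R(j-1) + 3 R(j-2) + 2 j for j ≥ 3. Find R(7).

R(3) = 3·3 + 3·(-1) + 6 = 12
R(4) = 3·12 + 3·3 + 8 = 53
R(5) = 3·53 + 3·12 + 10 = 205
R(6) = 3·205 + 3·53 + 12 = 786
R(7) = 3·786 + 3·205 + 14 = 2987

2987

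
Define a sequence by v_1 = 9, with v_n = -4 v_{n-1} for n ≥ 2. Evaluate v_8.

-147456

v_2 = -4*9 = -36
v_3 = -4*(-36) = 144
v_4 = -4*144 = -576
v_5 = -4*(-576) = 2304
v_6 = -4*2304 = -9216
v_7 = -4*(-9216) = 36864
v_8 = -4*36864 = -147456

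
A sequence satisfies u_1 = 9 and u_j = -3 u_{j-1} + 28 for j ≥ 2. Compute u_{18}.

The fixed point is 28/(1 + 3) = 7, so u_j - 7 = -3(u_{j-1} - 7).
Hence u_j = 2·(-3)^{j-1} + 7.
u_{18} = 2·(-3)^{17} + 7 = 2·-129140163 + 7 = -258280319.

-258280319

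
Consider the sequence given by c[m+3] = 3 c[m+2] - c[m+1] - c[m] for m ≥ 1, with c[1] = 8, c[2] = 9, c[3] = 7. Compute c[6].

c[4] = 3*7 - 9 - 8 = 4
c[5] = 3*4 - 7 - 9 = -4
c[6] = 3*(-4) - 4 - 7 = -23

-23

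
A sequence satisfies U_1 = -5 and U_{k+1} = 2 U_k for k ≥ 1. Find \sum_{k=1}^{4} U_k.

-75

U_2 = 2*(-5) = -10
U_3 = 2*(-10) = -20
U_4 = 2*(-20) = -40
Sum = (-5) + (-10) + (-20) + (-40) = -75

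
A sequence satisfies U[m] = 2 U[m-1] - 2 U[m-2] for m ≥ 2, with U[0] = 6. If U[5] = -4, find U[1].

Let U[1] = w.
U[2] = -12 + 2w
U[3] = -24 + 2w
U[4] = -24
U[5] = -4w
So -4w = -4, giving w = 1.

1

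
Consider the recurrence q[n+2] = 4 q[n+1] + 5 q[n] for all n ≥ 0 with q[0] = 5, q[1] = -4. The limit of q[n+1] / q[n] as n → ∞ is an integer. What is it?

5

The characteristic equation is r^2 - 4r - 5 = 0, which factors as (r - 5)(r + 1) = 0.
So the roots are 5 and -1. Since |5| > |-1| and the coefficient of 5^n is non-zero, the ratio tends to 5.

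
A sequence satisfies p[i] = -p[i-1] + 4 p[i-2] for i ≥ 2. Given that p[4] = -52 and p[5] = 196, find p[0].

1

Rearranging, p[i-2] = (p[i] + p[i-1]) / 4.
p[3] = (196 + (-52)) / 4 = 144/4 = 36
p[2] = (-52 + 36) / 4 = -16/4 = -4
p[1] = (36 + (-4)) / 4 = 32/4 = 8
p[0] = (-4 + 8) / 4 = 4/4 = 1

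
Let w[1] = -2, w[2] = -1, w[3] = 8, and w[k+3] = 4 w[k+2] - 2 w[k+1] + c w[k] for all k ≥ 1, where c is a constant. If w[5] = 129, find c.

w[4] = 34 - 2c
w[5] = 120 - 9c
So 120 - 9c = 129, giving c = -1.

-1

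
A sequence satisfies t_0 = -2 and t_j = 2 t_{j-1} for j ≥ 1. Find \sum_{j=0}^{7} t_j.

t_1 = 2·(-2) = -4
t_2 = 2·(-4) = -8
t_3 = 2·(-8) = -16
t_4 = 2·(-16) = -32
t_5 = 2·(-32) = -64
t_6 = 2·(-64) = -128
t_7 = 2·(-128) = -256
Sum = (-2) + (-4) + (-8) + (-16) + (-32) + (-64) + (-128) + (-256) = -510

-510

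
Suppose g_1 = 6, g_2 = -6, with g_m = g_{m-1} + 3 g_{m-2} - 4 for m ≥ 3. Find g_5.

6

g_3 = (-6) + 3(6) - 4 = 8
g_4 = 8 + 3(-6) - 4 = -14
g_5 = (-14) + 3(8) - 4 = 6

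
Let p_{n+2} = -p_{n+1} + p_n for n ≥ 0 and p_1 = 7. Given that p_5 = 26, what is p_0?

Let p_0 = x.
p_2 = -7 + x
p_3 = 14 - x
p_4 = -21 + 2x
p_5 = 35 - 3x
So 35 - 3x = 26, giving x = 3.

3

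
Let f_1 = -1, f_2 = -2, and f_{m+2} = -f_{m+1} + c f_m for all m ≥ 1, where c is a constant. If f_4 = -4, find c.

f_3 = 2 - c
f_4 = -2 - c
So -2 - c = -4, giving c = 2.

2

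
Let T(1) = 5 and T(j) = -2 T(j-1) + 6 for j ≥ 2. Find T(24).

The fixed point is 6/(1 + 2) = 2, so T(j) - 2 = -2(T(j-1) - 2).
Hence T(j) = 3·(-2)^{j-1} + 2.
T(24) = 3·(-2)^{23} + 2 = 3·-8388608 + 2 = -25165822.

-25165822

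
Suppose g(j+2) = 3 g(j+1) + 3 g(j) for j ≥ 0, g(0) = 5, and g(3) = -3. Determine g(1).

-4

Let g(1) = w.
g(2) = 15 + 3w
g(3) = 45 + 12w
So 45 + 12w = -3, giving w = -4.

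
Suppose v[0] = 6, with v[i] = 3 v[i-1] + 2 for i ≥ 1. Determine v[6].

v[1] = 3*6 + 2 = 20
v[2] = 3*20 + 2 = 62
v[3] = 3*62 + 2 = 188
v[4] = 3*188 + 2 = 566
v[5] = 3*566 + 2 = 1700
v[6] = 3*1700 + 2 = 5102

5102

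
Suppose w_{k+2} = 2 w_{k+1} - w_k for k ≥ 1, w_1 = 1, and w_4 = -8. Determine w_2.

Let w_2 = y.
w_3 = -1 + 2y
w_4 = -2 + 3y
So -2 + 3y = -8, giving y = -2.

-2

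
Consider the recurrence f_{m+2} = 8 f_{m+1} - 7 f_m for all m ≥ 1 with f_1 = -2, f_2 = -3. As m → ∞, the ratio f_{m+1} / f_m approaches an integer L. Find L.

7

The characteristic equation is r^2 - 8r + 7 = 0, which factors as (r - 7)(r - 1) = 0.
So the roots are 7 and 1. Since |7| > |1| and the coefficient of 7^m is non-zero, the ratio tends to 7.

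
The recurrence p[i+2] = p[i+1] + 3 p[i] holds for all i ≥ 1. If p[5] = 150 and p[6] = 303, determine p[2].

6

Rearranging, p[i-2] = (p[i] - p[i-1]) / 3.
p[4] = (303 - 150) / 3 = 153/3 = 51
p[3] = (150 - 51) / 3 = 99/3 = 33
p[2] = (51 - 33) / 3 = 18/3 = 6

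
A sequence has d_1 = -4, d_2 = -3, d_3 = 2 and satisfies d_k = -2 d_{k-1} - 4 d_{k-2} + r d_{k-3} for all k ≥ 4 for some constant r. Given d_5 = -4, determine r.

4

d_4 = 8 - 4r
d_5 = -24 + 5r
So -24 + 5r = -4, giving r = 4.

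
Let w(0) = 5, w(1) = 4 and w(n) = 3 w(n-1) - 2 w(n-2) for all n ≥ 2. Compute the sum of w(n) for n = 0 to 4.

-1

w(2) = 3·4 - 2·5 = 2
w(3) = 3·2 - 2·4 = -2
w(4) = 3·(-2) - 2·2 = -10
Sum = 5 + 4 + 2 + (-2) + (-10) = -1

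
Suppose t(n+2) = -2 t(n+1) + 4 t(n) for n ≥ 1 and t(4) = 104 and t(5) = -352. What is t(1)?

-5

Rearranging, t(n-2) = (t(n) + 2 t(n-1)) / 4.
t(3) = (-352 + 2·104) / 4 = -144/4 = -36
t(2) = (104 + 2·(-36)) / 4 = 32/4 = 8
t(1) = (-36 + 2·8) / 4 = -20/4 = -5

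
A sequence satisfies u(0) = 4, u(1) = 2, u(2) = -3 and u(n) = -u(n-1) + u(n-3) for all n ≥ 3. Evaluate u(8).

u(3) = -(-3) + 4 = 7
u(4) = -7 + 2 = -5
u(5) = -(-5) + (-3) = 2
u(6) = -2 + 7 = 5
u(7) = -5 + (-5) = -10
u(8) = -(-10) + 2 = 12

12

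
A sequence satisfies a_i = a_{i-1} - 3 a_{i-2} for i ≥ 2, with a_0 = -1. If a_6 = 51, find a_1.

Let a_1 = w.
a_2 = 3 + w
a_3 = 3 - 2w
a_4 = -6 - 5w
a_5 = -15 + w
a_6 = 3 + 16w
So 3 + 16w = 51, giving w = 3.

3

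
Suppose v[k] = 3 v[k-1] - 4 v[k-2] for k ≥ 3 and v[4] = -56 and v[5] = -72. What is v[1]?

Rearranging, v[k-2] = (v[k] - 3 v[k-1]) / -4.
v[3] = (-72 - 3(-56)) / -4 = 96/-4 = -24
v[2] = (-56 - 3(-24)) / -4 = 16/-4 = -4
v[1] = (-24 - 3(-4)) / -4 = -12/-4 = 3

3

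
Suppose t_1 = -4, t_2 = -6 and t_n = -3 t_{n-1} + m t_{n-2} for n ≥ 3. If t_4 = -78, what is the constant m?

-4

t_3 = 18 - 4m
t_4 = -54 + 6m
So -54 + 6m = -78, giving m = -4.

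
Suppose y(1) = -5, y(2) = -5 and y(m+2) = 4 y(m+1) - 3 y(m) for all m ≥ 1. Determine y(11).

-5

y(3) = 4(-5) - 3(-5) = -5
y(4) = 4(-5) - 3(-5) = -5
y(5) = 4(-5) - 3(-5) = -5
y(6) = 4(-5) - 3(-5) = -5
y(7) = 4(-5) - 3(-5) = -5
y(8) = 4(-5) - 3(-5) = -5
y(9) = 4(-5) - 3(-5) = -5
y(10) = 4(-5) - 3(-5) = -5
y(11) = 4(-5) - 3(-5) = -5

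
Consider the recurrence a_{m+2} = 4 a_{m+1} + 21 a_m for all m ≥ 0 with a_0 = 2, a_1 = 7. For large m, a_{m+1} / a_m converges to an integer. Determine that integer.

7

The characteristic equation is r^2 - 4r - 21 = 0, which factors as (r - 7)(r + 3) = 0.
So the roots are 7 and -3. Since |7| > |-3| and the coefficient of 7^m is non-zero, the ratio tends to 7.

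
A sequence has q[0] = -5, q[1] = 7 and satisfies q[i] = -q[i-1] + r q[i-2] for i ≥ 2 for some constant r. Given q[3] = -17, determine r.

q[2] = -7 - 5r
q[3] = 7 + 12r
So 7 + 12r = -17, giving r = -2.

-2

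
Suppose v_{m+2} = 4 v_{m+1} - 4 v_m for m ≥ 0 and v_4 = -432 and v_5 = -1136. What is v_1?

-3

Rearranging, v_{m-2} = (v_m - 4 v_{m-1}) / -4.
v_3 = (-1136 - 4(-432)) / -4 = 592/-4 = -148
v_2 = (-432 - 4(-148)) / -4 = 160/-4 = -40
v_1 = (-148 - 4(-40)) / -4 = 12/-4 = -3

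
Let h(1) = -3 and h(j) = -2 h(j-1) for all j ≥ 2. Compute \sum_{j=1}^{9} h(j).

-513

h(2) = -2*(-3) = 6
h(3) = -2*6 = -12
h(4) = -2*(-12) = 24
h(5) = -2*24 = -48
h(6) = -2*(-48) = 96
h(7) = -2*96 = -192
h(8) = -2*(-192) = 384
h(9) = -2*384 = -768
Sum = (-3) + 6 + (-12) + 24 + (-48) + 96 + (-192) + 384 + (-768) = -513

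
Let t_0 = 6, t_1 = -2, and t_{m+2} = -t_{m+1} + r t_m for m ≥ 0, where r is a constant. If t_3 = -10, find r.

t_2 = 2 + 6r
t_3 = -2 - 8r
So -2 - 8r = -10, giving r = 1.

1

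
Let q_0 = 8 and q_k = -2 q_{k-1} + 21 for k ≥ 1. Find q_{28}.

The fixed point is 21/(1 + 2) = 7, so q_k - 7 = -2(q_{k-1} - 7).
Hence q_k = 1·(-2)^k + 7.
q_{28} = 1·(-2)^{28} + 7 = 1·268435456 + 7 = 268435463.

268435463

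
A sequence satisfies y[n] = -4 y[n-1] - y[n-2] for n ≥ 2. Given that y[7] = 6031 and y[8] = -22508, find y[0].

Rearranging, y[n-2] = -(y[n] + 4 y[n-1]).
y[6] = -(-22508 + 4*6031) = -1616
y[5] = -(6031 + 4*(-1616)) = 433
y[4] = -(-1616 + 4*433) = -116
y[3] = -(433 + 4*(-116)) = 31
y[2] = -(-116 + 4*31) = -8
y[1] = -(31 + 4*(-8)) = 1
y[0] = -(-8 + 4*1) = 4

4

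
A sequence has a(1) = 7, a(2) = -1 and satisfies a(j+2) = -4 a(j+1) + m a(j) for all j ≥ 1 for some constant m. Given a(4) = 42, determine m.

a(3) = 4 + 7m
a(4) = -16 - 29m
So -16 - 29m = 42, giving m = -2.

-2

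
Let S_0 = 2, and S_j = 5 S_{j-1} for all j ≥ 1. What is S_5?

6250

S_1 = 5*2 = 10
S_2 = 5*10 = 50
S_3 = 5*50 = 250
S_4 = 5*250 = 1250
S_5 = 5*1250 = 6250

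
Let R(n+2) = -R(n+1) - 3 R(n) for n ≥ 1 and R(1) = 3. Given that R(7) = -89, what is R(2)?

Let R(2) = z.
R(3) = -9 - z
R(4) = 9 - 2z
R(5) = 18 + 5z
R(6) = -45 + z
R(7) = -9 - 16z
So -9 - 16z = -89, giving z = 5.

5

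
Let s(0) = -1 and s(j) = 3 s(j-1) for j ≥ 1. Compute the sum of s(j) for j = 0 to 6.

-1093

s(1) = 3*(-1) = -3
s(2) = 3*(-3) = -9
s(3) = 3*(-9) = -27
s(4) = 3*(-27) = -81
s(5) = 3*(-81) = -243
s(6) = 3*(-243) = -729
Sum = (-1) + (-3) + (-9) + (-27) + (-81) + (-243) + (-729) = -1093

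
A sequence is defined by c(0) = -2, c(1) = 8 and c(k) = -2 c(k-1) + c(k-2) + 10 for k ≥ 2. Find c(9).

5816

c(2) = -2*8 + (-2) + 10 = -8
c(3) = -2*(-8) + 8 + 10 = 34
c(4) = -2*34 + (-8) + 10 = -66
c(5) = -2*(-66) + 34 + 10 = 176
c(6) = -2*176 + (-66) + 10 = -408
c(7) = -2*(-408) + 176 + 10 = 1002
c(8) = -2*1002 + (-408) + 10 = -2402
c(9) = -2*(-2402) + 1002 + 10 = 5816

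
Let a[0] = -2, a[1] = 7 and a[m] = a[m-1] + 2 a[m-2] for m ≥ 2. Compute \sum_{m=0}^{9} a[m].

a[2] = 7 + 2*(-2) = 3
a[3] = 3 + 2*7 = 17
a[4] = 17 + 2*3 = 23
a[5] = 23 + 2*17 = 57
a[6] = 57 + 2*23 = 103
a[7] = 103 + 2*57 = 217
a[8] = 217 + 2*103 = 423
a[9] = 423 + 2*217 = 857
Sum = (-2) + 7 + 3 + 17 + 23 + 57 + 103 + 217 + 423 + 857 = 1705

1705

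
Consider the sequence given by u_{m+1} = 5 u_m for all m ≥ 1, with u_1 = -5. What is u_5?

u_2 = 5(-5) = -25
u_3 = 5(-25) = -125
u_4 = 5(-125) = -625
u_5 = 5(-625) = -3125

-3125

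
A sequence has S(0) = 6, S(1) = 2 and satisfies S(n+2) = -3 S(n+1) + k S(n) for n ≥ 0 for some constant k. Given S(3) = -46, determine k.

4

S(2) = -6 + 6k
S(3) = 18 - 16k
So 18 - 16k = -46, giving k = 4.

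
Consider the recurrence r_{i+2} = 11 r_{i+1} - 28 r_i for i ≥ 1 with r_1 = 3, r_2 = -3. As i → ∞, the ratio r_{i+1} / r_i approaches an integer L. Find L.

The characteristic equation is r^2 - 11r + 28 = 0, which factors as (r - 7)(r - 4) = 0.
So the roots are 7 and 4. Since |7| > |4| and the coefficient of 7^i is non-zero, the ratio tends to 7.

7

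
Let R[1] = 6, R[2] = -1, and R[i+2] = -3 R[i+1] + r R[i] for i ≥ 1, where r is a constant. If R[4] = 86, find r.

-5

R[3] = 3 + 6r
R[4] = -9 - 19r
So -9 - 19r = 86, giving r = -5.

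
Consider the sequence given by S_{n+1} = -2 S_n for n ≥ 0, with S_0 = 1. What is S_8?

S_1 = -2·1 = -2
S_2 = -2·(-2) = 4
S_3 = -2·4 = -8
S_4 = -2·(-8) = 16
S_5 = -2·16 = -32
S_6 = -2·(-32) = 64
S_7 = -2·64 = -128
S_8 = -2·(-128) = 256

256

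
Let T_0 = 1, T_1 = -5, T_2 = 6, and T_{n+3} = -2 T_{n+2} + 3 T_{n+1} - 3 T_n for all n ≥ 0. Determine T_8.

9903

T_3 = -2·6 + 3·(-5) - 3·1 = -30
T_4 = -2·(-30) + 3·6 - 3·(-5) = 93
T_5 = -2·93 + 3·(-30) - 3·6 = -294
T_6 = -2·(-294) + 3·93 - 3·(-30) = 957
T_7 = -2·957 + 3·(-294) - 3·93 = -3075
T_8 = -2·(-3075) + 3·957 - 3·(-294) = 9903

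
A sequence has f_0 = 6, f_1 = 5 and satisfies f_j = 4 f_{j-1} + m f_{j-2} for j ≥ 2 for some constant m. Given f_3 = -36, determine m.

-4

f_2 = 20 + 6m
f_3 = 80 + 29m
So 80 + 29m = -36, giving m = -4.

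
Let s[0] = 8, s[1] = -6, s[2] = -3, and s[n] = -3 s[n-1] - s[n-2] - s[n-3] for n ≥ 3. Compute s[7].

s[3] = -3*(-3) - (-6) - 8 = 7
s[4] = -3*7 - (-3) - (-6) = -12
s[5] = -3*(-12) - 7 - (-3) = 32
s[6] = -3*32 - (-12) - 7 = -91
s[7] = -3*(-91) - 32 - (-12) = 253

253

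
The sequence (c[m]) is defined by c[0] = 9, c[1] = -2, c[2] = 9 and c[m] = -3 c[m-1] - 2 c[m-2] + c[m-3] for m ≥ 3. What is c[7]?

-7

c[3] = -3·9 - 2·(-2) + 9 = -14
c[4] = -3·(-14) - 2·9 + (-2) = 22
c[5] = -3·22 - 2·(-14) + 9 = -29
c[6] = -3·(-29) - 2·22 + (-14) = 29
c[7] = -3·29 - 2·(-29) + 22 = -7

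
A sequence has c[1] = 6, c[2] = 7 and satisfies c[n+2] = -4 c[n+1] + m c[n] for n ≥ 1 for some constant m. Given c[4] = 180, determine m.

-4

c[3] = -28 + 6m
c[4] = 112 - 17m
So 112 - 17m = 180, giving m = -4.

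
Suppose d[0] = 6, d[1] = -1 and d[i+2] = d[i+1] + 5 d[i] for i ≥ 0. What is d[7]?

2579

d[2] = (-1) + 5·6 = 29
d[3] = 29 + 5·(-1) = 24
d[4] = 24 + 5·29 = 169
d[5] = 169 + 5·24 = 289
d[6] = 289 + 5·169 = 1134
d[7] = 1134 + 5·289 = 2579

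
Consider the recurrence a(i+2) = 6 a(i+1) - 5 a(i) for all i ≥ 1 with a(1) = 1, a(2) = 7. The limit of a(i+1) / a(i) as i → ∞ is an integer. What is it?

5

The characteristic equation is r^2 - 6r + 5 = 0, which factors as (r - 5)(r - 1) = 0.
So the roots are 5 and 1. Since |5| > |1| and the coefficient of 5^i is non-zero, the ratio tends to 5.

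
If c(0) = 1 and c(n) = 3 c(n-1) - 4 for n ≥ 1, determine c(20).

-3486784399

The fixed point is -4/(1 - 3) = 2, so c(n) - 2 = 3(c(n-1) - 2).
Hence c(n) = -1·3^n + 2.
c(20) = -1·3^{20} + 2 = -1·3486784401 + 2 = -3486784399.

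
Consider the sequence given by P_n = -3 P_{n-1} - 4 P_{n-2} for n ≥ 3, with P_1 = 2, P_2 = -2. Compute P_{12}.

P_3 = -3·(-2) - 4·2 = -2
P_4 = -3·(-2) - 4·(-2) = 14
P_5 = -3·14 - 4·(-2) = -34
P_6 = -3·(-34) - 4·14 = 46
P_7 = -3·46 - 4·(-34) = -2
P_8 = -3·(-2) - 4·46 = -178
P_9 = -3·(-178) - 4·(-2) = 542
P_{10} = -3·542 - 4·(-178) = -914
P_{11} = -3·(-914) - 4·542 = 574
P_{12} = -3·574 - 4·(-914) = 1934

1934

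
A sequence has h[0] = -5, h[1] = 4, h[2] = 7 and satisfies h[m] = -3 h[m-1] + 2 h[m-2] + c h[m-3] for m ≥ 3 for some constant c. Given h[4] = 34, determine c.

h[3] = -13 - 5c
h[4] = 53 + 19c
So 53 + 19c = 34, giving c = -1.

-1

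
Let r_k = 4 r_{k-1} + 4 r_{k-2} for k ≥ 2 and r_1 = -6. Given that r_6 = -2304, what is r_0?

6

Let r_0 = z.
r_2 = -24 + 4z
r_3 = -120 + 16z
r_4 = -576 + 80z
r_5 = -2784 + 384z
r_6 = -13440 + 1856z
So -13440 + 1856z = -2304, giving z = 6.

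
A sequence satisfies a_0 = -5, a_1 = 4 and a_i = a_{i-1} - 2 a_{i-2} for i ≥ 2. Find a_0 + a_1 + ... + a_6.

a_2 = 4 - 2(-5) = 14
a_3 = 14 - 2(4) = 6
a_4 = 6 - 2(14) = -22
a_5 = (-22) - 2(6) = -34
a_6 = (-34) - 2(-22) = 10
Sum = (-5) + 4 + 14 + 6 + (-22) + (-34) + 10 = -27

-27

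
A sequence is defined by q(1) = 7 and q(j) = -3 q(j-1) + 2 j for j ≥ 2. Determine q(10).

q(2) = -3*7 + 4 = -17
q(3) = -3*(-17) + 6 = 57
q(4) = -3*57 + 8 = -163
q(5) = -3*(-163) + 10 = 499
q(6) = -3*499 + 12 = -1485
q(7) = -3*(-1485) + 14 = 4469
q(8) = -3*4469 + 16 = -13391
q(9) = -3*(-13391) + 18 = 40191
q(10) = -3*40191 + 20 = -120553

-120553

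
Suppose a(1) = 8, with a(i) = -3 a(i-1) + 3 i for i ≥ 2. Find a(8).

a(2) = -3*8 + 6 = -18
a(3) = -3*(-18) + 9 = 63
a(4) = -3*63 + 12 = -177
a(5) = -3*(-177) + 15 = 546
a(6) = -3*546 + 18 = -1620
a(7) = -3*(-1620) + 21 = 4881
a(8) = -3*4881 + 24 = -14619

-14619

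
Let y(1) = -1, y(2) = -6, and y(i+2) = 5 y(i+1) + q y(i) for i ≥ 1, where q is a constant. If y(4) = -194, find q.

4

y(3) = -30 - q
y(4) = -150 - 11q
So -150 - 11q = -194, giving q = 4.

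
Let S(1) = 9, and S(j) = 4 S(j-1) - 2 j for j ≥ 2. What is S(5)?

S(2) = 4·9 - 4 = 32
S(3) = 4·32 - 6 = 122
S(4) = 4·122 - 8 = 480
S(5) = 4·480 - 10 = 1910

1910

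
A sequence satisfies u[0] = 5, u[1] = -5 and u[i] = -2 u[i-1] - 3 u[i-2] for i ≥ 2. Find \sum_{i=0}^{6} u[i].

u[2] = -2·(-5) - 3·5 = -5
u[3] = -2·(-5) - 3·(-5) = 25
u[4] = -2·25 - 3·(-5) = -35
u[5] = -2·(-35) - 3·25 = -5
u[6] = -2·(-5) - 3·(-35) = 115
Sum = 5 + (-5) + (-5) + 25 + (-35) + (-5) + 115 = 95

95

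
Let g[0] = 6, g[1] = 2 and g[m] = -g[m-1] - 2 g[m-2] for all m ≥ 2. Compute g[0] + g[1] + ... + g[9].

g[2] = -2 - 2(6) = -14
g[3] = -(-14) - 2(2) = 10
g[4] = -10 - 2(-14) = 18
g[5] = -18 - 2(10) = -38
g[6] = -(-38) - 2(18) = 2
g[7] = -2 - 2(-38) = 74
g[8] = -74 - 2(2) = -78
g[9] = -(-78) - 2(74) = -70
Sum = 6 + 2 + (-14) + 10 + 18 + (-38) + 2 + 74 + (-78) + (-70) = -88

-88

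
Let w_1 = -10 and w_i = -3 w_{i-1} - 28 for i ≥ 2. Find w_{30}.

205891132094642

The fixed point is -28/(1 + 3) = -7, so w_i + 7 = -3(w_{i-1} + 7).
Hence w_i = -3·(-3)^{i-1} - 7.
w_{30} = -3·(-3)^{29} - 7 = -3·-68630377364883 - 7 = 205891132094642.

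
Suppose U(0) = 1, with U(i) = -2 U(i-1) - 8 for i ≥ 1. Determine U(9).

U(1) = -2*1 - 8 = -10
U(2) = -2*(-10) - 8 = 12
U(3) = -2*12 - 8 = -32
U(4) = -2*(-32) - 8 = 56
U(5) = -2*56 - 8 = -120
U(6) = -2*(-120) - 8 = 232
U(7) = -2*232 - 8 = -472
U(8) = -2*(-472) - 8 = 936
U(9) = -2*936 - 8 = -1880

-1880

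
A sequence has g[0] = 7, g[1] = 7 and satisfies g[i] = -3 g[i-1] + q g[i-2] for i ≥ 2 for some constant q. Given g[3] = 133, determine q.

g[2] = -21 + 7q
g[3] = 63 - 14q
So 63 - 14q = 133, giving q = -5.

-5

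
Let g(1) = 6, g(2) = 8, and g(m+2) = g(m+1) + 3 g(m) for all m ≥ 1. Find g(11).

18416

g(3) = 8 + 3*6 = 26
g(4) = 26 + 3*8 = 50
g(5) = 50 + 3*26 = 128
g(6) = 128 + 3*50 = 278
g(7) = 278 + 3*128 = 662
g(8) = 662 + 3*278 = 1496
g(9) = 1496 + 3*662 = 3482
g(10) = 3482 + 3*1496 = 7970
g(11) = 7970 + 3*3482 = 18416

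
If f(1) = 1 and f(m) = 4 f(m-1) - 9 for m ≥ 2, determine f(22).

-8796093022205

The fixed point is -9/(1 - 4) = 3, so f(m) - 3 = 4(f(m-1) - 3).
Hence f(m) = -2·4^{m-1} + 3.
f(22) = -2·4^{21} + 3 = -2·4398046511104 + 3 = -8796093022205.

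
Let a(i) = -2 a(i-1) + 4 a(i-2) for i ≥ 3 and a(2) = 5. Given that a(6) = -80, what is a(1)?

5

Let a(1) = w.
a(3) = -10 + 4w
a(4) = 40 - 8w
a(5) = -120 + 32w
a(6) = 400 - 96w
So 400 - 96w = -80, giving w = 5.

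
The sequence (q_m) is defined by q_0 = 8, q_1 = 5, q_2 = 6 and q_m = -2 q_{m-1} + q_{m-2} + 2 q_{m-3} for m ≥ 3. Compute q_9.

q_3 = -2(6) + 5 + 2(8) = 9
q_4 = -2(9) + 6 + 2(5) = -2
q_5 = -2(-2) + 9 + 2(6) = 25
q_6 = -2(25) + (-2) + 2(9) = -34
q_7 = -2(-34) + 25 + 2(-2) = 89
q_8 = -2(89) + (-34) + 2(25) = -162
q_9 = -2(-162) + 89 + 2(-34) = 345

345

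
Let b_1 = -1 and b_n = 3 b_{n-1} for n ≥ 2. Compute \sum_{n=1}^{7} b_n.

-1093

b_2 = 3*(-1) = -3
b_3 = 3*(-3) = -9
b_4 = 3*(-9) = -27
b_5 = 3*(-27) = -81
b_6 = 3*(-81) = -243
b_7 = 3*(-243) = -729
Sum = (-1) + (-3) + (-9) + (-27) + (-81) + (-243) + (-729) = -1093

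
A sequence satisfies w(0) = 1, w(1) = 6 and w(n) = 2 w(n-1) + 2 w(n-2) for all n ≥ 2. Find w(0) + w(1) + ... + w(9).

25993

w(2) = 2·6 + 2·1 = 14
w(3) = 2·14 + 2·6 = 40
w(4) = 2·40 + 2·14 = 108
w(5) = 2·108 + 2·40 = 296
w(6) = 2·296 + 2·108 = 808
w(7) = 2·808 + 2·296 = 2208
w(8) = 2·2208 + 2·808 = 6032
w(9) = 2·6032 + 2·2208 = 16480
Sum = 1 + 6 + 14 + 40 + 108 + 296 + 808 + 2208 + 6032 + 16480 = 25993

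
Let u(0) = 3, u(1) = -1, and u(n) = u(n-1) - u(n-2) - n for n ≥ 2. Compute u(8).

u(2) = (-1) - 3 - 2 = -6
u(3) = (-6) - (-1) - 3 = -8
u(4) = (-8) - (-6) - 4 = -6
u(5) = (-6) - (-8) - 5 = -3
u(6) = (-3) - (-6) - 6 = -3
u(7) = (-3) - (-3) - 7 = -7
u(8) = (-7) - (-3) - 8 = -12

-12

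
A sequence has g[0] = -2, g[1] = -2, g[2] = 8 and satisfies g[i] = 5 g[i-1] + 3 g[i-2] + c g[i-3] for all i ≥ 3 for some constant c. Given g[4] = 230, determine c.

g[3] = 34 - 2c
g[4] = 194 - 12c
So 194 - 12c = 230, giving c = -3.

-3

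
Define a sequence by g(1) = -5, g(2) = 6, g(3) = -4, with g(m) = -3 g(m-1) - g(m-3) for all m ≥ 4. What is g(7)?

g(4) = -3·(-4) - (-5) = 17
g(5) = -3·17 - 6 = -57
g(6) = -3·(-57) - (-4) = 175
g(7) = -3·175 - 17 = -542

-542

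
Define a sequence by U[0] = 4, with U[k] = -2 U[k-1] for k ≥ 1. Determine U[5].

U[1] = -2·4 = -8
U[2] = -2·(-8) = 16
U[3] = -2·16 = -32
U[4] = -2·(-32) = 64
U[5] = -2·64 = -128

-128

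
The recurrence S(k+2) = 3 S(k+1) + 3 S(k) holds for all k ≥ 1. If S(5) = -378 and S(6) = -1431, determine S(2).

Rearranging, S(k-2) = (S(k) - 3 S(k-1)) / 3.
S(4) = (-1431 - 3(-378)) / 3 = -297/3 = -99
S(3) = (-378 - 3(-99)) / 3 = -81/3 = -27
S(2) = (-99 - 3(-27)) / 3 = -18/3 = -6

-6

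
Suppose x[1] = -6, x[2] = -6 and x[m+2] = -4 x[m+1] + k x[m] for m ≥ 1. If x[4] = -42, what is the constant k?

3

x[3] = 24 - 6k
x[4] = -96 + 18k
So -96 + 18k = -42, giving k = 3.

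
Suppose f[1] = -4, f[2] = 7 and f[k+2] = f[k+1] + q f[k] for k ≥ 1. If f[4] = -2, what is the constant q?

-3

f[3] = 7 - 4q
f[4] = 7 + 3q
So 7 + 3q = -2, giving q = -3.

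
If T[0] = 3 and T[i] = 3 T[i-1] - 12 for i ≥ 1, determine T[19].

The fixed point is -12/(1 - 3) = 6, so T[i] - 6 = 3(T[i-1] - 6).
Hence T[i] = -3·3^i + 6.
T[19] = -3·3^{19} + 6 = -3·1162261467 + 6 = -3486784395.

-3486784395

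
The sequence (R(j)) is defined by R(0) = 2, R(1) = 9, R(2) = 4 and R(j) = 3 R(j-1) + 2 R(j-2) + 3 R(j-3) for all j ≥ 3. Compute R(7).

R(3) = 3(4) + 2(9) + 3(2) = 36
R(4) = 3(36) + 2(4) + 3(9) = 143
R(5) = 3(143) + 2(36) + 3(4) = 513
R(6) = 3(513) + 2(143) + 3(36) = 1933
R(7) = 3(1933) + 2(513) + 3(143) = 7254

7254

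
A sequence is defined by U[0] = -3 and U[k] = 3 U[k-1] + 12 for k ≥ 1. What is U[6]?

2181

U[1] = 3*(-3) + 12 = 3
U[2] = 3*3 + 12 = 21
U[3] = 3*21 + 12 = 75
U[4] = 3*75 + 12 = 237
U[5] = 3*237 + 12 = 723
U[6] = 3*723 + 12 = 2181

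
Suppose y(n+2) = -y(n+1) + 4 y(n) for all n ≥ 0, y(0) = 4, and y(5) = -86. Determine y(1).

Let y(1) = x.
y(2) = 16 - x
y(3) = -16 + 5x
y(4) = 80 - 9x
y(5) = -144 + 29x
So -144 + 29x = -86, giving x = 2.

2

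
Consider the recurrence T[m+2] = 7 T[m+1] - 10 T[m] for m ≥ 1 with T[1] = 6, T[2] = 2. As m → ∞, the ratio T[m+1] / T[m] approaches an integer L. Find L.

5

The characteristic equation is r^2 - 7r + 10 = 0, which factors as (r - 5)(r - 2) = 0.
So the roots are 5 and 2. Since |5| > |2| and the coefficient of 5^m is non-zero, the ratio tends to 5.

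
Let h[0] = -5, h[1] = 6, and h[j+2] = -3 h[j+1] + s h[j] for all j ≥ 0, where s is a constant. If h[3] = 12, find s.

-2

h[2] = -18 - 5s
h[3] = 54 + 21s
So 54 + 21s = 12, giving s = -2.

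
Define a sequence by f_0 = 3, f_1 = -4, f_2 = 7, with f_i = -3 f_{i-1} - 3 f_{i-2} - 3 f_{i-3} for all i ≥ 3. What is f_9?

-2592

f_3 = -3(7) - 3(-4) - 3(3) = -18
f_4 = -3(-18) - 3(7) - 3(-4) = 45
f_5 = -3(45) - 3(-18) - 3(7) = -102
f_6 = -3(-102) - 3(45) - 3(-18) = 225
f_7 = -3(225) - 3(-102) - 3(45) = -504
f_8 = -3(-504) - 3(225) - 3(-102) = 1143
f_9 = -3(1143) - 3(-504) - 3(225) = -2592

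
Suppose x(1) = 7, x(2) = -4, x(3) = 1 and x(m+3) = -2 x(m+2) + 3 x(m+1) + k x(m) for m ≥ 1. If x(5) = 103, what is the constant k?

x(4) = -14 + 7k
x(5) = 31 - 18k
So 31 - 18k = 103, giving k = -4.

-4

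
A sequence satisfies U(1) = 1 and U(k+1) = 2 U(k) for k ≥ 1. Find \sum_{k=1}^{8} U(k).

255

U(2) = 2(1) = 2
U(3) = 2(2) = 4
U(4) = 2(4) = 8
U(5) = 2(8) = 16
U(6) = 2(16) = 32
U(7) = 2(32) = 64
U(8) = 2(64) = 128
Sum = 1 + 2 + 4 + 8 + 16 + 32 + 64 + 128 = 255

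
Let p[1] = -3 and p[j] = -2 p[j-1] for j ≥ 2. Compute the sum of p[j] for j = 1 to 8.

p[2] = -2*(-3) = 6
p[3] = -2*6 = -12
p[4] = -2*(-12) = 24
p[5] = -2*24 = -48
p[6] = -2*(-48) = 96
p[7] = -2*96 = -192
p[8] = -2*(-192) = 384
Sum = (-3) + 6 + (-12) + 24 + (-48) + 96 + (-192) + 384 = 255

255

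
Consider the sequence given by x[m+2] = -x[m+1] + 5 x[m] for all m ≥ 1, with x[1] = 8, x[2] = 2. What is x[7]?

1448

x[3] = -2 + 5(8) = 38
x[4] = -38 + 5(2) = -28
x[5] = -(-28) + 5(38) = 218
x[6] = -218 + 5(-28) = -358
x[7] = -(-358) + 5(218) = 1448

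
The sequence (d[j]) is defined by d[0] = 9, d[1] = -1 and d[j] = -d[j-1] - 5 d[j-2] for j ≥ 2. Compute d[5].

d[2] = -(-1) - 5·9 = -44
d[3] = -(-44) - 5·(-1) = 49
d[4] = -49 - 5·(-44) = 171
d[5] = -171 - 5·49 = -416

-416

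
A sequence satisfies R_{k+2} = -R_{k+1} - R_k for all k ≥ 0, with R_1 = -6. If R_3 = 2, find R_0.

2

Let R_0 = z.
R_2 = 6 - z
R_3 = z
So z = 2, giving z = 2.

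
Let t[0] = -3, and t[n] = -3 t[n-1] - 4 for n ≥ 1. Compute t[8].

-13123

t[1] = -3·(-3) - 4 = 5
t[2] = -3·5 - 4 = -19
t[3] = -3·(-19) - 4 = 53
t[4] = -3·53 - 4 = -163
t[5] = -3·(-163) - 4 = 485
t[6] = -3·485 - 4 = -1459
t[7] = -3·(-1459) - 4 = 4373
t[8] = -3·4373 - 4 = -13123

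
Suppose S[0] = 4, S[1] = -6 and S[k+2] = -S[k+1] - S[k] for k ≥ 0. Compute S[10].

S[2] = -(-6) - 4 = 2
S[3] = -2 - (-6) = 4
S[4] = -4 - 2 = -6
S[5] = -(-6) - 4 = 2
S[6] = -2 - (-6) = 4
S[7] = -4 - 2 = -6
S[8] = -(-6) - 4 = 2
S[9] = -2 - (-6) = 4
S[10] = -4 - 2 = -6

-6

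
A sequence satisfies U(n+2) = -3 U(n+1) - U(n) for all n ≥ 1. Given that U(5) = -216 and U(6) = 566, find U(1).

Rearranging, U(n-2) = -(U(n) + 3 U(n-1)).
U(4) = -(566 + 3·(-216)) = 82
U(3) = -(-216 + 3·82) = -30
U(2) = -(82 + 3·(-30)) = 8
U(1) = -(-30 + 3·8) = 6

6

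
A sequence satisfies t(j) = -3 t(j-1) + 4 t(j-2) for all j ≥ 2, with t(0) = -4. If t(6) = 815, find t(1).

-5

Let t(1) = w.
t(2) = -16 - 3w
t(3) = 48 + 13w
t(4) = -208 - 51w
t(5) = 816 + 205w
t(6) = -3280 - 819w
So -3280 - 819w = 815, giving w = -5.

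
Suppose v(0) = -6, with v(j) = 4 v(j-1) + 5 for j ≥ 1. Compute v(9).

v(1) = 4*(-6) + 5 = -19
v(2) = 4*(-19) + 5 = -71
v(3) = 4*(-71) + 5 = -279
v(4) = 4*(-279) + 5 = -1111
v(5) = 4*(-1111) + 5 = -4439
v(6) = 4*(-4439) + 5 = -17751
v(7) = 4*(-17751) + 5 = -70999
v(8) = 4*(-70999) + 5 = -283991
v(9) = 4*(-283991) + 5 = -1135959

-1135959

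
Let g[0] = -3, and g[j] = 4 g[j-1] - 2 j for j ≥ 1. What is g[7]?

g[1] = 4(-3) - 2 = -14
g[2] = 4(-14) - 4 = -60
g[3] = 4(-60) - 6 = -246
g[4] = 4(-246) - 8 = -992
g[5] = 4(-992) - 10 = -3978
g[6] = 4(-3978) - 12 = -15924
g[7] = 4(-15924) - 14 = -63710

-63710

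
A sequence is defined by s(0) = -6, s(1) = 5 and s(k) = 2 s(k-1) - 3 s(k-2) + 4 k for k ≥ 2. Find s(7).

s(2) = 2·5 - 3·(-6) + 8 = 36
s(3) = 2·36 - 3·5 + 12 = 69
s(4) = 2·69 - 3·36 + 16 = 46
s(5) = 2·46 - 3·69 + 20 = -95
s(6) = 2·(-95) - 3·46 + 24 = -304
s(7) = 2·(-304) - 3·(-95) + 28 = -295

-295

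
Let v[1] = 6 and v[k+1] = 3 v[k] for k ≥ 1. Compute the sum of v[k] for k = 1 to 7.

v[2] = 3·6 = 18
v[3] = 3·18 = 54
v[4] = 3·54 = 162
v[5] = 3·162 = 486
v[6] = 3·486 = 1458
v[7] = 3·1458 = 4374
Sum = 6 + 18 + 54 + 162 + 486 + 1458 + 4374 = 6558

6558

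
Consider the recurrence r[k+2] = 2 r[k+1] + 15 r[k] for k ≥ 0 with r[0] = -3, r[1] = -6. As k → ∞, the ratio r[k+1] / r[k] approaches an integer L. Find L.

The characteristic equation is r^2 - 2r - 15 = 0, which factors as (r - 5)(r + 3) = 0.
So the roots are 5 and -3. Since |5| > |-3| and the coefficient of 5^k is non-zero, the ratio tends to 5.

5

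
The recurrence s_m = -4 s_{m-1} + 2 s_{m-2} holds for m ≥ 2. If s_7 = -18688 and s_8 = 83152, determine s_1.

Rearranging, s_{m-2} = (s_m + 4 s_{m-1}) / 2.
s_6 = (83152 + 4·(-18688)) / 2 = 8400/2 = 4200
s_5 = (-18688 + 4·4200) / 2 = -1888/2 = -944
s_4 = (4200 + 4·(-944)) / 2 = 424/2 = 212
s_3 = (-944 + 4·212) / 2 = -96/2 = -48
s_2 = (212 + 4·(-48)) / 2 = 20/2 = 10
s_1 = (-48 + 4·10) / 2 = -8/2 = -4

-4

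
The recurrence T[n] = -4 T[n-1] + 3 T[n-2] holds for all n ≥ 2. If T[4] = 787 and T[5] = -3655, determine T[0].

Rearranging, T[n-2] = (T[n] + 4 T[n-1]) / 3.
T[3] = (-3655 + 4(787)) / 3 = -507/3 = -169
T[2] = (787 + 4(-169)) / 3 = 111/3 = 37
T[1] = (-169 + 4(37)) / 3 = -21/3 = -7
T[0] = (37 + 4(-7)) / 3 = 9/3 = 3

3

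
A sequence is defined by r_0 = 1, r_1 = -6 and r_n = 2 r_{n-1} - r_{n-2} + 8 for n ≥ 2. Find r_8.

169

r_2 = 2(-6) - 1 + 8 = -5
r_3 = 2(-5) - (-6) + 8 = 4
r_4 = 2(4) - (-5) + 8 = 21
r_5 = 2(21) - 4 + 8 = 46
r_6 = 2(46) - 21 + 8 = 79
r_7 = 2(79) - 46 + 8 = 120
r_8 = 2(120) - 79 + 8 = 169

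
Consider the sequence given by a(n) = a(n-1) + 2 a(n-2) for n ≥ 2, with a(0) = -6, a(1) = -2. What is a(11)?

a(2) = (-2) + 2(-6) = -14
a(3) = (-14) + 2(-2) = -18
a(4) = (-18) + 2(-14) = -46
a(5) = (-46) + 2(-18) = -82
a(6) = (-82) + 2(-46) = -174
a(7) = (-174) + 2(-82) = -338
a(8) = (-338) + 2(-174) = -686
a(9) = (-686) + 2(-338) = -1362
a(10) = (-1362) + 2(-686) = -2734
a(11) = (-2734) + 2(-1362) = -5458

-5458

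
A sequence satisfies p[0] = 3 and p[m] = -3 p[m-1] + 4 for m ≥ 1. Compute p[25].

-1694577218885

The fixed point is 4/(1 + 3) = 1, so p[m] - 1 = -3(p[m-1] - 1).
Hence p[m] = 2·(-3)^m + 1.
p[25] = 2·(-3)^{25} + 1 = 2·-847288609443 + 1 = -1694577218885.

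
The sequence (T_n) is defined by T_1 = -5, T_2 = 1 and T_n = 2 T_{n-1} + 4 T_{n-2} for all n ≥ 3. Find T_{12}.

T_3 = 2·1 + 4·(-5) = -18
T_4 = 2·(-18) + 4·1 = -32
T_5 = 2·(-32) + 4·(-18) = -136
T_6 = 2·(-136) + 4·(-32) = -400
T_7 = 2·(-400) + 4·(-136) = -1344
T_8 = 2·(-1344) + 4·(-400) = -4288
T_9 = 2·(-4288) + 4·(-1344) = -13952
T_{10} = 2·(-13952) + 4·(-4288) = -45056
T_{11} = 2·(-45056) + 4·(-13952) = -145920
T_{12} = 2·(-145920) + 4·(-45056) = -472064

-472064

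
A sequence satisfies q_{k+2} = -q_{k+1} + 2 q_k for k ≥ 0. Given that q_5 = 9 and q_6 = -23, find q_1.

Rearranging, q_{k-2} = (q_k + q_{k-1}) / 2.
q_4 = (-23 + 9) / 2 = -14/2 = -7
q_3 = (9 + (-7)) / 2 = 2/2 = 1
q_2 = (-7 + 1) / 2 = -6/2 = -3
q_1 = (1 + (-3)) / 2 = -2/2 = -1

-1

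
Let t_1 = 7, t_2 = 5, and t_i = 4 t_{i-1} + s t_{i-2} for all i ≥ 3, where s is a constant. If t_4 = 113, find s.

t_3 = 20 + 7s
t_4 = 80 + 33s
So 80 + 33s = 113, giving s = 1.

1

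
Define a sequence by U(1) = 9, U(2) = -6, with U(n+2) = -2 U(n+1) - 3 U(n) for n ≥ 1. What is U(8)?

-348

U(3) = -2*(-6) - 3*9 = -15
U(4) = -2*(-15) - 3*(-6) = 48
U(5) = -2*48 - 3*(-15) = -51
U(6) = -2*(-51) - 3*48 = -42
U(7) = -2*(-42) - 3*(-51) = 237
U(8) = -2*237 - 3*(-42) = -348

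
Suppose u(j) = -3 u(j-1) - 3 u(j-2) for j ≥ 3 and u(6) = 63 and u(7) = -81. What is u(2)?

Rearranging, u(j-2) = (u(j) + 3 u(j-1)) / -3.
u(5) = (-81 + 3·63) / -3 = 108/-3 = -36
u(4) = (63 + 3·(-36)) / -3 = -45/-3 = 15
u(3) = (-36 + 3·15) / -3 = 9/-3 = -3
u(2) = (15 + 3·(-3)) / -3 = 6/-3 = -2

-2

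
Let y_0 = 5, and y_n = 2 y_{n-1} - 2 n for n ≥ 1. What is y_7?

146

y_1 = 2(5) - 2 = 8
y_2 = 2(8) - 4 = 12
y_3 = 2(12) - 6 = 18
y_4 = 2(18) - 8 = 28
y_5 = 2(28) - 10 = 46
y_6 = 2(46) - 12 = 80
y_7 = 2(80) - 14 = 146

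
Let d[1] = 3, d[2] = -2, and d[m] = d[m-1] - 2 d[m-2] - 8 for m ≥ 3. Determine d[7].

d[3] = (-2) - 2(3) - 8 = -16
d[4] = (-16) - 2(-2) - 8 = -20
d[5] = (-20) - 2(-16) - 8 = 4
d[6] = 4 - 2(-20) - 8 = 36
d[7] = 36 - 2(4) - 8 = 20

20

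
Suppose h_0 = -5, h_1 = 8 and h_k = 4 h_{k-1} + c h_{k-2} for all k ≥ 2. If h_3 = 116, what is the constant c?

1

h_2 = 32 - 5c
h_3 = 128 - 12c
So 128 - 12c = 116, giving c = 1.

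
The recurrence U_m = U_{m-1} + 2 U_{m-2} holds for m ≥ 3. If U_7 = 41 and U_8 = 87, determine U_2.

3

Rearranging, U_{m-2} = (U_m - U_{m-1}) / 2.
U_6 = (87 - 41) / 2 = 46/2 = 23
U_5 = (41 - 23) / 2 = 18/2 = 9
U_4 = (23 - 9) / 2 = 14/2 = 7
U_3 = (9 - 7) / 2 = 2/2 = 1
U_2 = (7 - 1) / 2 = 6/2 = 3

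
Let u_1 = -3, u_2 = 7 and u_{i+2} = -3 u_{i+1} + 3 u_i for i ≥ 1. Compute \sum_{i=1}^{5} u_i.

u_3 = -3*7 + 3*(-3) = -30
u_4 = -3*(-30) + 3*7 = 111
u_5 = -3*111 + 3*(-30) = -423
Sum = (-3) + 7 + (-30) + 111 + (-423) = -338

-338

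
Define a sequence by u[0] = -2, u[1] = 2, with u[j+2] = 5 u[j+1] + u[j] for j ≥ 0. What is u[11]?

u[2] = 5*2 + (-2) = 8
u[3] = 5*8 + 2 = 42
u[4] = 5*42 + 8 = 218
u[5] = 5*218 + 42 = 1132
u[6] = 5*1132 + 218 = 5878
u[7] = 5*5878 + 1132 = 30522
u[8] = 5*30522 + 5878 = 158488
u[9] = 5*158488 + 30522 = 822962
u[10] = 5*822962 + 158488 = 4273298
u[11] = 5*4273298 + 822962 = 22189452

22189452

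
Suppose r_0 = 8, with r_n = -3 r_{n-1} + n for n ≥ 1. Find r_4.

r_1 = -3(8) + 1 = -23
r_2 = -3(-23) + 2 = 71
r_3 = -3(71) + 3 = -210
r_4 = -3(-210) + 4 = 634

634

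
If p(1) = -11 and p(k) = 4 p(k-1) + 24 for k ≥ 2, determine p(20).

-824633720840

The fixed point is 24/(1 - 4) = -8, so p(k) + 8 = 4(p(k-1) + 8).
Hence p(k) = -3·4^{k-1} - 8.
p(20) = -3·4^{19} - 8 = -3·274877906944 - 8 = -824633720840.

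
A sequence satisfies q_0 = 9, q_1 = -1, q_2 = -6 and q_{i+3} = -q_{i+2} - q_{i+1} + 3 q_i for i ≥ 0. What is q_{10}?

q_3 = -(-6) - (-1) + 3*9 = 34
q_4 = -34 - (-6) + 3*(-1) = -31
q_5 = -(-31) - 34 + 3*(-6) = -21
q_6 = -(-21) - (-31) + 3*34 = 154
q_7 = -154 - (-21) + 3*(-31) = -226
q_8 = -(-226) - 154 + 3*(-21) = 9
q_9 = -9 - (-226) + 3*154 = 679
q_{10} = -679 - 9 + 3*(-226) = -1366

-1366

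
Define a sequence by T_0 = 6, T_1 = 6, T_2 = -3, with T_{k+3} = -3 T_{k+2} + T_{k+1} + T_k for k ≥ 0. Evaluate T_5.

198

T_3 = -3·(-3) + 6 + 6 = 21
T_4 = -3·21 + (-3) + 6 = -60
T_5 = -3·(-60) + 21 + (-3) = 198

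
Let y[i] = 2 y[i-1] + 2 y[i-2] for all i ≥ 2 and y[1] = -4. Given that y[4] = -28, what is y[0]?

3

Let y[0] = x.
y[2] = -8 + 2x
y[3] = -24 + 4x
y[4] = -64 + 12x
So -64 + 12x = -28, giving x = 3.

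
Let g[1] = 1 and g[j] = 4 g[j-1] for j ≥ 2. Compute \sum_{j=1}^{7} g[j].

5461

g[2] = 4·1 = 4
g[3] = 4·4 = 16
g[4] = 4·16 = 64
g[5] = 4·64 = 256
g[6] = 4·256 = 1024
g[7] = 4·1024 = 4096
Sum = 1 + 4 + 16 + 64 + 256 + 1024 + 4096 = 5461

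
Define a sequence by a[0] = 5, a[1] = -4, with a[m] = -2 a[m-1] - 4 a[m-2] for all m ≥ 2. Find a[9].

2560

a[2] = -2·(-4) - 4·5 = -12
a[3] = -2·(-12) - 4·(-4) = 40
a[4] = -2·40 - 4·(-12) = -32
a[5] = -2·(-32) - 4·40 = -96
a[6] = -2·(-96) - 4·(-32) = 320
a[7] = -2·320 - 4·(-96) = -256
a[8] = -2·(-256) - 4·320 = -768
a[9] = -2·(-768) - 4·(-256) = 2560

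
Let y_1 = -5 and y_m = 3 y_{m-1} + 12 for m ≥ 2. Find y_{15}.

The fixed point is 12/(1 - 3) = -6, so y_m + 6 = 3(y_{m-1} + 6).
Hence y_m = 1·3^{m-1} - 6.
y_{15} = 1·3^{14} - 6 = 1·4782969 - 6 = 4782963.

4782963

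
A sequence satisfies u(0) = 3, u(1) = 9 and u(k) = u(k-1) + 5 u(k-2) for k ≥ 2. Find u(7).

u(2) = 9 + 5*3 = 24
u(3) = 24 + 5*9 = 69
u(4) = 69 + 5*24 = 189
u(5) = 189 + 5*69 = 534
u(6) = 534 + 5*189 = 1479
u(7) = 1479 + 5*534 = 4149

4149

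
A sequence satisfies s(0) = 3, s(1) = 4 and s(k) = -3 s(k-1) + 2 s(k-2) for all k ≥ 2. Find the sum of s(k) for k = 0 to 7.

3195

s(2) = -3(4) + 2(3) = -6
s(3) = -3(-6) + 2(4) = 26
s(4) = -3(26) + 2(-6) = -90
s(5) = -3(-90) + 2(26) = 322
s(6) = -3(322) + 2(-90) = -1146
s(7) = -3(-1146) + 2(322) = 4082
Sum = 3 + 4 + (-6) + 26 + (-90) + 322 + (-1146) + 4082 = 3195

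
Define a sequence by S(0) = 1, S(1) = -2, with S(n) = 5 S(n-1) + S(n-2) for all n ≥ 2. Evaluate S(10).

-4782924

S(2) = 5*(-2) + 1 = -9
S(3) = 5*(-9) + (-2) = -47
S(4) = 5*(-47) + (-9) = -244
S(5) = 5*(-244) + (-47) = -1267
S(6) = 5*(-1267) + (-244) = -6579
S(7) = 5*(-6579) + (-1267) = -34162
S(8) = 5*(-34162) + (-6579) = -177389
S(9) = 5*(-177389) + (-34162) = -921107
S(10) = 5*(-921107) + (-177389) = -4782924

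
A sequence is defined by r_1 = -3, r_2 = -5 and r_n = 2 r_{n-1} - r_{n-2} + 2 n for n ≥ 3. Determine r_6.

67

r_3 = 2*(-5) - (-3) + 6 = -1
r_4 = 2*(-1) - (-5) + 8 = 11
r_5 = 2*11 - (-1) + 10 = 33
r_6 = 2*33 - 11 + 12 = 67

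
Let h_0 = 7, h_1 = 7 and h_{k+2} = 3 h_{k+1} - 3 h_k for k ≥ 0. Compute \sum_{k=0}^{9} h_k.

-7

h_2 = 3·7 - 3·7 = 0
h_3 = 3·0 - 3·7 = -21
h_4 = 3·(-21) - 3·0 = -63
h_5 = 3·(-63) - 3·(-21) = -126
h_6 = 3·(-126) - 3·(-63) = -189
h_7 = 3·(-189) - 3·(-126) = -189
h_8 = 3·(-189) - 3·(-189) = 0
h_9 = 3·0 - 3·(-189) = 567
Sum = 7 + 7 + 0 + (-21) + (-63) + (-126) + (-189) + (-189) + 0 + 567 = -7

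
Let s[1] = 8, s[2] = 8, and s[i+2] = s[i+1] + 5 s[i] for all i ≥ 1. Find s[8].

s[3] = 8 + 5·8 = 48
s[4] = 48 + 5·8 = 88
s[5] = 88 + 5·48 = 328
s[6] = 328 + 5·88 = 768
s[7] = 768 + 5·328 = 2408
s[8] = 2408 + 5·768 = 6248

6248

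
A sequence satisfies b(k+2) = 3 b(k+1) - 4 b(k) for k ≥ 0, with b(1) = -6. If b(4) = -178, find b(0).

8

Let b(0) = v.
b(2) = -18 - 4v
b(3) = -30 - 12v
b(4) = -18 - 20v
So -18 - 20v = -178, giving v = 8.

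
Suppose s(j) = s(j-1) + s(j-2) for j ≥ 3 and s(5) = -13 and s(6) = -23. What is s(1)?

Rearranging, s(j-2) = s(j) - s(j-1).
s(4) = -23 - (-13) = -10
s(3) = -13 - (-10) = -3
s(2) = -10 - (-3) = -7
s(1) = -3 - (-7) = 4

4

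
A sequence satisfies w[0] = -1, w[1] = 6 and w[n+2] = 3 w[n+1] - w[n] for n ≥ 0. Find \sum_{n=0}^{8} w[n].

10184

w[2] = 3(6) - (-1) = 19
w[3] = 3(19) - 6 = 51
w[4] = 3(51) - 19 = 134
w[5] = 3(134) - 51 = 351
w[6] = 3(351) - 134 = 919
w[7] = 3(919) - 351 = 2406
w[8] = 3(2406) - 919 = 6299
Sum = (-1) + 6 + 19 + 51 + 134 + 351 + 919 + 2406 + 6299 = 10184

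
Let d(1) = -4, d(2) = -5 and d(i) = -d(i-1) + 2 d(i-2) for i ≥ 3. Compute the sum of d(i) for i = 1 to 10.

-157

d(3) = -(-5) + 2·(-4) = -3
d(4) = -(-3) + 2·(-5) = -7
d(5) = -(-7) + 2·(-3) = 1
d(6) = -1 + 2·(-7) = -15
d(7) = -(-15) + 2·1 = 17
d(8) = -17 + 2·(-15) = -47
d(9) = -(-47) + 2·17 = 81
d(10) = -81 + 2·(-47) = -175
Sum = (-4) + (-5) + (-3) + (-7) + 1 + (-15) + 17 + (-47) + 81 + (-175) = -157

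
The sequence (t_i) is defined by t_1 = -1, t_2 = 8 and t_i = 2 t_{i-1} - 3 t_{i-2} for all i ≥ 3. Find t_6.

-100

t_3 = 2*8 - 3*(-1) = 19
t_4 = 2*19 - 3*8 = 14
t_5 = 2*14 - 3*19 = -29
t_6 = 2*(-29) - 3*14 = -100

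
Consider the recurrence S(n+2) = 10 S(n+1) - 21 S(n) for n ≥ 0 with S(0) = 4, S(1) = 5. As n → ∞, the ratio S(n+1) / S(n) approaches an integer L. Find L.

The characteristic equation is r^2 - 10r + 21 = 0, which factors as (r - 7)(r - 3) = 0.
So the roots are 7 and 3. Since |7| > |3| and the coefficient of 7^n is non-zero, the ratio tends to 7.

7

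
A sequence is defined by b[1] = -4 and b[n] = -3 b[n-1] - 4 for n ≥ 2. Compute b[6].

b[2] = -3(-4) - 4 = 8
b[3] = -3(8) - 4 = -28
b[4] = -3(-28) - 4 = 80
b[5] = -3(80) - 4 = -244
b[6] = -3(-244) - 4 = 728

728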